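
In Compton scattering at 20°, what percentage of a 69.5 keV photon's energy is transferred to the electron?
0.0081 (or 0.81%)

Calculate initial and final photon energies:

Initial: E₀ = 69.5 keV → λ₀ = 17.8395 pm
Compton shift: Δλ = 0.1463 pm
Final wavelength: λ' = 17.9858 pm
Final energy: E' = 68.9346 keV

Fractional energy loss:
(E₀ - E')/E₀ = (69.5000 - 68.9346)/69.5000
= 0.5654/69.5000
= 0.0081
= 0.81%

(Intermediate values are shown rounded; full precision is carried through to the final answer.)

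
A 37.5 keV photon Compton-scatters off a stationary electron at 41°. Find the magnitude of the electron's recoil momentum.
1.3917e-23 kg·m/s

The electron is initially at rest, so by conservation of momentum:
p⃗_e = p⃗₀ − p⃗'  (incident photon momentum minus scattered photon momentum)

Photon momentum magnitudes (p = h/λ = E/c):
λ₀ = hc/E₀ = 33.0625 pm → p₀ = h/λ₀ = 2.0041e-23 kg·m/s
Δλ = λ_C(1 − cos 41°) = 0.5952 pm
λ' = 33.6576 pm → p' = h/λ' = 1.9687e-23 kg·m/s

The scattered photon makes angle θ = 41° with the incident direction, so by the law of cosines:
|p⃗_e|² = p₀² + p'² − 2p₀p'cos θ
|p⃗_e|² = (2.0041e-23)² + (1.9687e-23)² − 2·2.0041e-23·1.9687e-23·cos(41°)
|p⃗_e| = 1.3917e-23 kg·m/s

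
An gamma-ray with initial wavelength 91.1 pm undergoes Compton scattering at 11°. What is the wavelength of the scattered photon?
91.1446 pm

Using the Compton scattering formula:
λ' = λ + Δλ = λ + λ_C(1 - cos θ)

Given:
- Initial wavelength λ = 91.1 pm
- Scattering angle θ = 11°
- Compton wavelength λ_C ≈ 2.4263 pm

Calculate the shift:
Δλ = 2.4263 × (1 - cos(11°))
Δλ = 2.4263 × 0.0184
Δλ = 0.0446 pm

Final wavelength:
λ' = 91.1 + 0.0446 = 91.1446 pm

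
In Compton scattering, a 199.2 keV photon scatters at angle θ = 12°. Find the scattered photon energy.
197.5174 keV

First convert energy to wavelength:
λ = hc/E, with hc ≈ 1239.842 keV·pm (i.e. 1239.842 eV·nm)

For E = 199.2 keV = 199200 eV:
λ = 1239.842 keV·pm / 199.2 keV
λ = 6.2241 pm

Calculate the Compton shift:
Δλ = λ_C(1 - cos(12°)) = 2.4263 × 0.0219
Δλ = 0.0530 pm

Final wavelength:
λ' = 6.2241 + 0.0530 = 6.2771 pm

Final energy:
E' = hc/λ' = 1239.842 / 6.2771 = 197.5174 keV

(Intermediate values are shown rounded; full precision is carried through to the final answer.)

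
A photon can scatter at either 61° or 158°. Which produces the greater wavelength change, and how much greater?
158° produces the larger shift by a factor of 3.741

Calculate both shifts using Δλ = λ_C(1 - cos θ):

For θ₁ = 61°:
Δλ₁ = 2.4263 × (1 - cos(61°))
Δλ₁ = 2.4263 × 0.5152
Δλ₁ = 1.2500 pm

For θ₂ = 158°:
Δλ₂ = 2.4263 × (1 - cos(158°))
Δλ₂ = 2.4263 × 1.9272
Δλ₂ = 4.6759 pm

The 158° angle produces the larger shift.
Ratio: 4.6759/1.2500 = 3.741

(Intermediate values are shown rounded; full precision is carried through to the final answer.)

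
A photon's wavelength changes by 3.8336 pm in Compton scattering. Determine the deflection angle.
125.45°

From the Compton formula Δλ = λ_C(1 - cos θ), we can solve for θ:

cos θ = 1 - Δλ/λ_C

Given:
- Δλ = 3.8336 pm
- λ_C = h/(m_e·c) ≈ 2.42631024 pm

cos θ = 1 - 3.8336/2.42631024
cos θ = 1 - 1.580012
cos θ = -0.580012

θ = arccos(-0.580012)
θ = 125.45°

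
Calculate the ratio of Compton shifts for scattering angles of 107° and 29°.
107° produces the larger shift by a factor of 10.308

Calculate both shifts using Δλ = λ_C(1 - cos θ):

For θ₁ = 29°:
Δλ₁ = 2.4263 × (1 - cos(29°))
Δλ₁ = 2.4263 × 0.1254
Δλ₁ = 0.3042 pm

For θ₂ = 107°:
Δλ₂ = 2.4263 × (1 - cos(107°))
Δλ₂ = 2.4263 × 1.2924
Δλ₂ = 3.1357 pm

The 107° angle produces the larger shift.
Ratio: 3.1357/0.3042 = 10.308

(Intermediate values are shown rounded; full precision is carried through to the final answer.)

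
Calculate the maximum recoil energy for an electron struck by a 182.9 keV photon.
76.3058 keV

Maximum energy transfer occurs at θ = 180° (backscattering).

Initial photon: E₀ = 182.9 keV → λ₀ = 6.7788 pm

Maximum Compton shift (at 180°):
Δλ_max = 2λ_C = 2 × 2.4263 = 4.8526 pm

Final wavelength:
λ' = 6.7788 + 4.8526 = 11.6314 pm

Minimum photon energy (maximum energy to electron):
E'_min = hc/λ' = 106.5942 keV

Maximum electron kinetic energy:
K_max = E₀ - E'_min = 182.9000 - 106.5942 = 76.3058 keV

(Intermediate values are shown rounded; full precision is carried through to the final answer.)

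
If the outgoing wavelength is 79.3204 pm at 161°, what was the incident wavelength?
74.6000 pm

From λ' = λ + Δλ, we have λ = λ' - Δλ

First calculate the Compton shift:
Δλ = λ_C(1 - cos θ)
Δλ = 2.4263 × (1 - cos(161°))
Δλ = 2.4263 × 1.9455
Δλ = 4.7204 pm

Initial wavelength:
λ = λ' - Δλ
λ = 79.3204 - 4.7204
λ = 74.6000 pm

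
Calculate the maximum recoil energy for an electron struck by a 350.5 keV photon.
202.7234 keV

Maximum energy transfer occurs at θ = 180° (backscattering).

Initial photon: E₀ = 350.5 keV → λ₀ = 3.5374 pm

Maximum Compton shift (at 180°):
Δλ_max = 2λ_C = 2 × 2.4263 = 4.8526 pm

Final wavelength:
λ' = 3.5374 + 4.8526 = 8.3900 pm

Minimum photon energy (maximum energy to electron):
E'_min = hc/λ' = 147.7766 keV

Maximum electron kinetic energy:
K_max = E₀ - E'_min = 350.5000 - 147.7766 = 202.7234 keV

(Intermediate values are shown rounded; full precision is carried through to the final answer.)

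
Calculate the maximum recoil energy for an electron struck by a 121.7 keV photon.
39.2654 keV

Maximum energy transfer occurs at θ = 180° (backscattering).

Initial photon: E₀ = 121.7 keV → λ₀ = 10.1877 pm

Maximum Compton shift (at 180°):
Δλ_max = 2λ_C = 2 × 2.4263 = 4.8526 pm

Final wavelength:
λ' = 10.1877 + 4.8526 = 15.0403 pm

Minimum photon energy (maximum energy to electron):
E'_min = hc/λ' = 82.4346 keV

Maximum electron kinetic energy:
K_max = E₀ - E'_min = 121.7000 - 82.4346 = 39.2654 keV

(Intermediate values are shown rounded; full precision is carried through to the final answer.)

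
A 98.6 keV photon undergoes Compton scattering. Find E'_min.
71.1446 keV (at θ = 180°)

The scattered photon has minimum energy when its wavelength is maximum, i.e., when the Compton shift Δλ = λ_C(1 − cos θ) is maximum. This occurs at θ = 180° (backscattering), giving Δλ_max = 2λ_C = 4.8526 pm.

Initial wavelength: λ₀ = hc/E₀ = 12.5745 pm
Maximum final wavelength: λ'_max = λ₀ + 2λ_C = 12.5745 + 4.8526 = 17.4271 pm
Minimum final energy: E'_min = hc/λ'_max = 71.1446 keV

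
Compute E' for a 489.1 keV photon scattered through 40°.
399.6146 keV

First convert energy to wavelength:
λ = hc/E, with hc ≈ 1239.842 keV·pm (i.e. 1239.842 eV·nm)

For E = 489.1 keV = 489100 eV:
λ = 1239.842 keV·pm / 489.1 keV
λ = 2.5349 pm

Calculate the Compton shift:
Δλ = λ_C(1 - cos(40°)) = 2.4263 × 0.2340
Δλ = 0.5676 pm

Final wavelength:
λ' = 2.5349 + 0.5676 = 3.1026 pm

Final energy:
E' = hc/λ' = 1239.842 / 3.1026 = 399.6146 keV

(Intermediate values are shown rounded; full precision is carried through to the final answer.)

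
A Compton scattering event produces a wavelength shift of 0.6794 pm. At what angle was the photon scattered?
43.95°

From the Compton formula Δλ = λ_C(1 - cos θ), we can solve for θ:

cos θ = 1 - Δλ/λ_C

Given:
- Δλ = 0.6794 pm
- λ_C = h/(m_e·c) ≈ 2.42631024 pm

cos θ = 1 - 0.6794/2.42631024
cos θ = 1 - 0.280014
cos θ = 0.719986

θ = arccos(0.719986)
θ = 43.95°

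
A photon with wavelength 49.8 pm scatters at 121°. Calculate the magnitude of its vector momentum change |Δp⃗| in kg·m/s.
2.2369e-23 kg·m/s

Photon momentum magnitude is p = h/λ.

Initial momentum:
p₀ = h/λ = 6.6261e-34/4.9800e-11 = 1.3305e-23 kg·m/s

After scattering:
λ' = λ + Δλ = 49.8 + 3.6760 = 53.4760 pm
p' = h/λ' = 6.6261e-34/5.3476e-11 = 1.2391e-23 kg·m/s

Momentum is a vector; the scattered photon's direction makes angle θ = 121° with the incident direction. The magnitude of the vector change Δp⃗ = p⃗₀ − p⃗' is found from the law of cosines:
|Δp⃗|² = p₀² + p'² − 2p₀p'cos θ
|Δp⃗|² = (1.3305e-23)² + (1.2391e-23)² − 2·1.3305e-23·1.2391e-23·cos(121°)
|Δp⃗| = 2.2369e-23 kg·m/s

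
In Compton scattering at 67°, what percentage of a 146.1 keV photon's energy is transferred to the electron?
0.1484 (or 14.84%)

Calculate initial and final photon energies:

Initial: E₀ = 146.1 keV → λ₀ = 8.4863 pm
Compton shift: Δλ = 1.4783 pm
Final wavelength: λ' = 9.9645 pm
Final energy: E' = 124.4255 keV

Fractional energy loss:
(E₀ - E')/E₀ = (146.1000 - 124.4255)/146.1000
= 21.6745/146.1000
= 0.1484
= 14.84%

(Intermediate values are shown rounded; full precision is carried through to the final answer.)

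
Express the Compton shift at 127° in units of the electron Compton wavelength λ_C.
1.6018 λ_C

The Compton shift formula is:
Δλ = λ_C(1 - cos θ)

Dividing both sides by λ_C:
Δλ/λ_C = 1 - cos θ

For θ = 127°:
Δλ/λ_C = 1 - cos(127°)
Δλ/λ_C = 1 - -0.6018
Δλ/λ_C = 1.6018

This means the shift is 1.6018 × λ_C = 3.8865 pm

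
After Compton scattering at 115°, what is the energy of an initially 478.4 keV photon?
205.1579 keV

First convert energy to wavelength:
λ = hc/E, with hc ≈ 1239.842 keV·pm (i.e. 1239.842 eV·nm)

For E = 478.4 keV = 478400 eV:
λ = 1239.842 keV·pm / 478.4 keV
λ = 2.5916 pm

Calculate the Compton shift:
Δλ = λ_C(1 - cos(115°)) = 2.4263 × 1.4226
Δλ = 3.4517 pm

Final wavelength:
λ' = 2.5916 + 3.4517 = 6.0434 pm

Final energy:
E' = hc/λ' = 1239.842 / 6.0434 = 205.1579 keV

(Intermediate values are shown rounded; full precision is carried through to the final answer.)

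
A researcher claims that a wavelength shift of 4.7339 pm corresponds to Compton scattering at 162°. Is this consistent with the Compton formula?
Yes, consistent

Calculate the expected shift for θ = 162°:

Δλ_expected = λ_C(1 - cos(162°))
Δλ_expected = 2.4263 × (1 - cos(162°))
Δλ_expected = 2.4263 × 1.9511
Δλ_expected = 4.7339 pm

Given shift: 4.7339 pm
Expected shift: 4.7339 pm
Difference: 0.0000 pm

The values match. This is consistent with Compton scattering at the stated angle.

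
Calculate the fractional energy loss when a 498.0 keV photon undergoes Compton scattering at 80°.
0.4461 (or 44.61%)

Calculate initial and final photon energies:

Initial: E₀ = 498.0 keV → λ₀ = 2.4896 pm
Compton shift: Δλ = 2.0050 pm
Final wavelength: λ' = 4.4946 pm
Final energy: E' = 275.8497 keV

Fractional energy loss:
(E₀ - E')/E₀ = (498.0000 - 275.8497)/498.0000
= 222.1503/498.0000
= 0.4461
= 44.61%

(Intermediate values are shown rounded; full precision is carried through to the final answer.)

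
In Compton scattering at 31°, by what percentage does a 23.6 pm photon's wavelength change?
1.4685%

Calculate the Compton shift:
Δλ = λ_C(1 - cos(31°))
Δλ = 2.4263 × (1 - cos(31°))
Δλ = 2.4263 × 0.1428
Δλ = 0.3466 pm

Percentage change:
(Δλ/λ₀) × 100 = (0.3466/23.6) × 100
= 1.4685%

(Intermediate values are shown rounded; full precision is carried through to the final answer.)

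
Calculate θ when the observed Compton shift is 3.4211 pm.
114.20°

From the Compton formula Δλ = λ_C(1 - cos θ), we can solve for θ:

cos θ = 1 - Δλ/λ_C

Given:
- Δλ = 3.4211 pm
- λ_C = h/(m_e·c) ≈ 2.42631024 pm

cos θ = 1 - 3.4211/2.42631024
cos θ = 1 - 1.410001
cos θ = -0.410001

θ = arccos(-0.410001)
θ = 114.20°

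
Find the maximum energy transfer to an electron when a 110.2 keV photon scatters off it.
33.2077 keV

Maximum energy transfer occurs at θ = 180° (backscattering).

Initial photon: E₀ = 110.2 keV → λ₀ = 11.2508 pm

Maximum Compton shift (at 180°):
Δλ_max = 2λ_C = 2 × 2.4263 = 4.8526 pm

Final wavelength:
λ' = 11.2508 + 4.8526 = 16.1035 pm

Minimum photon energy (maximum energy to electron):
E'_min = hc/λ' = 76.9923 keV

Maximum electron kinetic energy:
K_max = E₀ - E'_min = 110.2000 - 76.9923 = 33.2077 keV

(Intermediate values are shown rounded; full precision is carried through to the final answer.)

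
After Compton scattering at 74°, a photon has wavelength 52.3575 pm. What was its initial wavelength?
50.6000 pm

From λ' = λ + Δλ, we have λ = λ' - Δλ

First calculate the Compton shift:
Δλ = λ_C(1 - cos θ)
Δλ = 2.4263 × (1 - cos(74°))
Δλ = 2.4263 × 0.7244
Δλ = 1.7575 pm

Initial wavelength:
λ = λ' - Δλ
λ = 52.3575 - 1.7575
λ = 50.6000 pm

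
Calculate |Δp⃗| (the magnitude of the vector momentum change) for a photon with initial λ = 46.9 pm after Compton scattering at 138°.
2.5292e-23 kg·m/s

Photon momentum magnitude is p = h/λ.

Initial momentum:
p₀ = h/λ = 6.6261e-34/4.6900e-11 = 1.4128e-23 kg·m/s

After scattering:
λ' = λ + Δλ = 46.9 + 4.2294 = 51.1294 pm
p' = h/λ' = 6.6261e-34/5.1129e-11 = 1.2959e-23 kg·m/s

Momentum is a vector; the scattered photon's direction makes angle θ = 138° with the incident direction. The magnitude of the vector change Δp⃗ = p⃗₀ − p⃗' is found from the law of cosines:
|Δp⃗|² = p₀² + p'² − 2p₀p'cos θ
|Δp⃗|² = (1.4128e-23)² + (1.2959e-23)² − 2·1.4128e-23·1.2959e-23·cos(138°)
|Δp⃗| = 2.5292e-23 kg·m/s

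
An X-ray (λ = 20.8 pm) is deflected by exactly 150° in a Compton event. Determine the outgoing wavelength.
25.3276 pm

Using the Compton formula: λ' = λ + λ_C(1 − cos θ)

For θ = 150°, cos θ = -√3/2 (exact) ≈ -0.8660, so:
1 − cos 150° = 1 − (-√3/2) ≈ 1.8660

Δλ = λ_C × 1.8660 = 2.4263 × 1.8660 = 4.5276 pm

λ' = 20.8 + 4.5276 = 25.3276 pm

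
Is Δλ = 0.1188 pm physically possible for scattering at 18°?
Yes, consistent

Calculate the expected shift for θ = 18°:

Δλ_expected = λ_C(1 - cos(18°))
Δλ_expected = 2.4263 × (1 - cos(18°))
Δλ_expected = 2.4263 × 0.0489
Δλ_expected = 0.1188 pm

Given shift: 0.1188 pm
Expected shift: 0.1188 pm
Difference: 0.0000 pm

The values match. This is consistent with Compton scattering at the stated angle.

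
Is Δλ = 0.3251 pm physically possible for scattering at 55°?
No, inconsistent

Calculate the expected shift for θ = 55°:

Δλ_expected = λ_C(1 - cos(55°))
Δλ_expected = 2.4263 × (1 - cos(55°))
Δλ_expected = 2.4263 × 0.4264
Δλ_expected = 1.0346 pm

Given shift: 0.3251 pm
Expected shift: 1.0346 pm
Difference: 0.7096 pm

The values do not match. The given shift corresponds to θ ≈ 30.0°, not 55°.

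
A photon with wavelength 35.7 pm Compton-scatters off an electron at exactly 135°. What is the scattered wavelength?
39.8420 pm

Using the Compton formula: λ' = λ + λ_C(1 − cos θ)

For θ = 135°, cos θ = -√2/2 (exact) ≈ -0.7071, so:
1 − cos 135° = 1 − (-√2/2) ≈ 1.7071

Δλ = λ_C × 1.7071 = 2.4263 × 1.7071 = 4.1420 pm

λ' = 35.7 + 4.1420 = 39.8420 pm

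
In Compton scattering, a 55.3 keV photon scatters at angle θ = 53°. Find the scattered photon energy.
53.0155 keV

First convert energy to wavelength:
λ = hc/E, with hc ≈ 1239.842 keV·pm (i.e. 1239.842 eV·nm)

For E = 55.3 keV = 55300 eV:
λ = 1239.842 keV·pm / 55.3 keV
λ = 22.4203 pm

Calculate the Compton shift:
Δλ = λ_C(1 - cos(53°)) = 2.4263 × 0.3982
Δλ = 0.9661 pm

Final wavelength:
λ' = 22.4203 + 0.9661 = 23.3864 pm

Final energy:
E' = hc/λ' = 1239.842 / 23.3864 = 53.0155 keV

(Intermediate values are shown rounded; full precision is carried through to the final answer.)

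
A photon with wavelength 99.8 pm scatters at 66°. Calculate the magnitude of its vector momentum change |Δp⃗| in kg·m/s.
7.1811e-24 kg·m/s

Photon momentum magnitude is p = h/λ.

Initial momentum:
p₀ = h/λ = 6.6261e-34/9.9800e-11 = 6.6393e-24 kg·m/s

After scattering:
λ' = λ + Δλ = 99.8 + 1.4394 = 101.2394 pm
p' = h/λ' = 6.6261e-34/1.0124e-10 = 6.5449e-24 kg·m/s

Momentum is a vector; the scattered photon's direction makes angle θ = 66° with the incident direction. The magnitude of the vector change Δp⃗ = p⃗₀ − p⃗' is found from the law of cosines:
|Δp⃗|² = p₀² + p'² − 2p₀p'cos θ
|Δp⃗|² = (6.6393e-24)² + (6.5449e-24)² − 2·6.6393e-24·6.5449e-24·cos(66°)
|Δp⃗| = 7.1811e-24 kg·m/s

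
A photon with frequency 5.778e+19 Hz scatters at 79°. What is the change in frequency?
1.586e+19 Hz (decrease)

Convert frequency to wavelength (c = 299792458 m/s):
λ₀ = c/f₀ = 299792458/5.778e+19 = 5.1885161e-12 m = 5.1885 pm

Calculate Compton shift:
Δλ = λ_C(1 - cos(79°)) = 1.9633 pm

Final wavelength:
λ' = λ₀ + Δλ = 5.1885 + 1.9633 = 7.1519 pm

Final frequency:
f' = c/λ' = 299792458/7.1518645e-12 = 4.1918084e+19 Hz

Frequency shift (decrease):
Δf = f₀ - f' = 5.778e+19 - 4.1918084e+19 = 1.586e+19 Hz

(Intermediate values are shown rounded; full precision is carried through to the final answer.)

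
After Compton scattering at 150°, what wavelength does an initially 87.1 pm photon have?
91.6276 pm

Using the Compton formula: λ' = λ + λ_C(1 − cos θ)

For θ = 150°, cos θ = -√3/2 (exact) ≈ -0.8660, so:
1 − cos 150° = 1 − (-√3/2) ≈ 1.8660

Δλ = λ_C × 1.8660 = 2.4263 × 1.8660 = 4.5276 pm

λ' = 87.1 + 4.5276 = 91.6276 pm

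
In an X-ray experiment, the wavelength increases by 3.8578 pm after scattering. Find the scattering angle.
126.16°

From the Compton formula Δλ = λ_C(1 - cos θ), we can solve for θ:

cos θ = 1 - Δλ/λ_C

Given:
- Δλ = 3.8578 pm
- λ_C = h/(m_e·c) ≈ 2.42631024 pm

cos θ = 1 - 3.8578/2.42631024
cos θ = 1 - 1.589986
cos θ = -0.589986

θ = arccos(-0.589986)
θ = 126.16°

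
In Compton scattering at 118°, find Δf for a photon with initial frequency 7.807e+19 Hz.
3.759e+19 Hz (decrease)

Convert frequency to wavelength (c = 299792458 m/s):
λ₀ = c/f₀ = 299792458/7.807e+19 = 3.8400469e-12 m = 3.8400 pm

Calculate Compton shift:
Δλ = λ_C(1 - cos(118°)) = 3.5654 pm

Final wavelength:
λ' = λ₀ + Δλ = 3.8400 + 3.5654 = 7.4054 pm

Final frequency:
f' = c/λ' = 299792458/7.4054407e-12 = 4.0482730e+19 Hz

Frequency shift (decrease):
Δf = f₀ - f' = 7.807e+19 - 4.0482730e+19 = 3.759e+19 Hz

(Intermediate values are shown rounded; full precision is carried through to the final answer.)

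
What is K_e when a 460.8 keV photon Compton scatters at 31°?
52.5793 keV

By energy conservation: K_e = E_initial - E_final

First find the scattered photon energy:
Initial wavelength: λ = hc/E = 2.6906 pm
Compton shift: Δλ = λ_C(1 - cos(31°)) = 0.3466 pm
Final wavelength: λ' = 2.6906 + 0.3466 = 3.0372 pm
Final photon energy: E' = hc/λ' = 408.2207 keV

Electron kinetic energy:
K_e = E - E' = 460.8000 - 408.2207 = 52.5793 keV

(Intermediate values are shown rounded; full precision is carried through to the final answer.)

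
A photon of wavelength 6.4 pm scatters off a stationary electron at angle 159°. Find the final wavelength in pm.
11.0915 pm

Using the Compton scattering formula:
λ' = λ + Δλ = λ + λ_C(1 - cos θ)

Given:
- Initial wavelength λ = 6.4 pm
- Scattering angle θ = 159°
- Compton wavelength λ_C ≈ 2.4263 pm

Calculate the shift:
Δλ = 2.4263 × (1 - cos(159°))
Δλ = 2.4263 × 1.9336
Δλ = 4.6915 pm

Final wavelength:
λ' = 6.4 + 4.6915 = 11.0915 pm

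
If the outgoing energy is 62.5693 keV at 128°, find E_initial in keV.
78.0000 keV

Convert final energy to wavelength (hc ≈ 1239.842 keV·pm):
λ' = hc/E' = 1239.842 / 62.5693 = 19.8155 pm

Calculate the Compton shift:
Δλ = λ_C(1 - cos(128°))
Δλ = 2.4263 × (1 - cos(128°))
Δλ = 3.9201 pm

Initial wavelength:
λ = λ' - Δλ = 19.8155 - 3.9201 = 15.8954 pm

Initial energy:
E = hc/λ = 1239.842 / 15.8954 = 78.0000 keV

(Intermediate values are shown rounded; full precision is carried through to the final answer.)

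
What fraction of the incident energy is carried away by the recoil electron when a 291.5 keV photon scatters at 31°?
0.0753 (or 7.53%)

Calculate initial and final photon energies:

Initial: E₀ = 291.5 keV → λ₀ = 4.2533 pm
Compton shift: Δλ = 0.3466 pm
Final wavelength: λ' = 4.5999 pm
Final energy: E' = 269.5383 keV

Fractional energy loss:
(E₀ - E')/E₀ = (291.5000 - 269.5383)/291.5000
= 21.9617/291.5000
= 0.0753
= 7.53%

(Intermediate values are shown rounded; full precision is carried through to the final answer.)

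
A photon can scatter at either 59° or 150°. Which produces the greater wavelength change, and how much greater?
150° produces the larger shift by a factor of 3.848

Calculate both shifts using Δλ = λ_C(1 - cos θ):

For θ₁ = 59°:
Δλ₁ = 2.4263 × (1 - cos(59°))
Δλ₁ = 2.4263 × 0.4850
Δλ₁ = 1.1767 pm

For θ₂ = 150°:
Δλ₂ = 2.4263 × (1 - cos(150°))
Δλ₂ = 2.4263 × 1.8660
Δλ₂ = 4.5276 pm

The 150° angle produces the larger shift.
Ratio: 4.5276/1.1767 = 3.848

(Intermediate values are shown rounded; full precision is carried through to the final answer.)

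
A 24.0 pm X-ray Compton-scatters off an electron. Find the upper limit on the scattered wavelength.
28.8526 pm (at θ = 180°)

The Compton shift is Δλ = λ_C(1 − cos θ).

Since cos θ ranges from −1 to 1, the factor (1 − cos θ) ranges from 0 to 2; the maximum shift occurs at θ = 180° (backscattering):
Δλ_max = 2λ_C = 2 × 2.4263 pm = 4.8526 pm

Maximum scattered wavelength:
λ'_max = λ₀ + Δλ_max = 24.0 + 4.8526 = 28.8526 pm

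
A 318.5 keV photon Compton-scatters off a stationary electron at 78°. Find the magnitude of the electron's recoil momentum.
1.8410e-22 kg·m/s

The electron is initially at rest, so by conservation of momentum:
p⃗_e = p⃗₀ − p⃗'  (incident photon momentum minus scattered photon momentum)

Photon momentum magnitudes (p = h/λ = E/c):
λ₀ = hc/E₀ = 3.8928 pm → p₀ = h/λ₀ = 1.7022e-22 kg·m/s
Δλ = λ_C(1 − cos 78°) = 1.9219 pm
λ' = 5.8146 pm → p' = h/λ' = 1.1396e-22 kg·m/s

The scattered photon makes angle θ = 78° with the incident direction, so by the law of cosines:
|p⃗_e|² = p₀² + p'² − 2p₀p'cos θ
|p⃗_e|² = (1.7022e-22)² + (1.1396e-22)² − 2·1.7022e-22·1.1396e-22·cos(78°)
|p⃗_e| = 1.8410e-22 kg·m/s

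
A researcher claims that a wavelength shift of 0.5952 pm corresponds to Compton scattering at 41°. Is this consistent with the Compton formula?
Yes, consistent

Calculate the expected shift for θ = 41°:

Δλ_expected = λ_C(1 - cos(41°))
Δλ_expected = 2.4263 × (1 - cos(41°))
Δλ_expected = 2.4263 × 0.2453
Δλ_expected = 0.5952 pm

Given shift: 0.5952 pm
Expected shift: 0.5952 pm
Difference: 0.0000 pm

The values match. This is consistent with Compton scattering at the stated angle.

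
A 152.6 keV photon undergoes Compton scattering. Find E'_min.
95.5385 keV (at θ = 180°)

The scattered photon has minimum energy when its wavelength is maximum, i.e., when the Compton shift Δλ = λ_C(1 − cos θ) is maximum. This occurs at θ = 180° (backscattering), giving Δλ_max = 2λ_C = 4.8526 pm.

Initial wavelength: λ₀ = hc/E₀ = 8.1248 pm
Maximum final wavelength: λ'_max = λ₀ + 2λ_C = 8.1248 + 4.8526 = 12.9774 pm
Minimum final energy: E'_min = hc/λ'_max = 95.5385 keV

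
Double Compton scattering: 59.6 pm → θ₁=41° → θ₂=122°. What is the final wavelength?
63.9072 pm

Apply Compton shift twice:

First scattering at θ₁ = 41°:
Δλ₁ = λ_C(1 - cos(41°))
Δλ₁ = 2.4263 × 0.2453
Δλ₁ = 0.5952 pm

After first scattering:
λ₁ = 59.6 + 0.5952 = 60.1952 pm

Second scattering at θ₂ = 122°:
Δλ₂ = λ_C(1 - cos(122°))
Δλ₂ = 2.4263 × 1.5299
Δλ₂ = 3.7121 pm

Final wavelength:
λ₂ = 60.1952 + 3.7121 = 63.9072 pm

Total shift: Δλ_total = 0.5952 + 3.7121 = 4.3072 pm

(Intermediate values are shown rounded; full precision is carried through to the final answer.)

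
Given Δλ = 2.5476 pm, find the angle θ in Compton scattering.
92.87°

From the Compton formula Δλ = λ_C(1 - cos θ), we can solve for θ:

cos θ = 1 - Δλ/λ_C

Given:
- Δλ = 2.5476 pm
- λ_C = h/(m_e·c) ≈ 2.42631024 pm

cos θ = 1 - 2.5476/2.42631024
cos θ = 1 - 1.049989
cos θ = -0.049989

θ = arccos(-0.049989)
θ = 92.87°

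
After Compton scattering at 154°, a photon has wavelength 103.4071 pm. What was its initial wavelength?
98.8000 pm

From λ' = λ + Δλ, we have λ = λ' - Δλ

First calculate the Compton shift:
Δλ = λ_C(1 - cos θ)
Δλ = 2.4263 × (1 - cos(154°))
Δλ = 2.4263 × 1.8988
Δλ = 4.6071 pm

Initial wavelength:
λ = λ' - Δλ
λ = 103.4071 - 4.6071
λ = 98.8000 pm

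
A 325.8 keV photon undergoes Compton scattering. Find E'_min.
143.1994 keV (at θ = 180°)

The scattered photon has minimum energy when its wavelength is maximum, i.e., when the Compton shift Δλ = λ_C(1 − cos θ) is maximum. This occurs at θ = 180° (backscattering), giving Δλ_max = 2λ_C = 4.8526 pm.

Initial wavelength: λ₀ = hc/E₀ = 3.8055 pm
Maximum final wavelength: λ'_max = λ₀ + 2λ_C = 3.8055 + 4.8526 = 8.6582 pm
Minimum final energy: E'_min = hc/λ'_max = 143.1994 keV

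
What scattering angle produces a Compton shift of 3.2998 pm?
111.10°

From the Compton formula Δλ = λ_C(1 - cos θ), we can solve for θ:

cos θ = 1 - Δλ/λ_C

Given:
- Δλ = 3.2998 pm
- λ_C = h/(m_e·c) ≈ 2.42631024 pm

cos θ = 1 - 3.2998/2.42631024
cos θ = 1 - 1.360007
cos θ = -0.360007

θ = arccos(-0.360007)
θ = 111.10°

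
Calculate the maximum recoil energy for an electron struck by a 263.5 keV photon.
133.7810 keV

Maximum energy transfer occurs at θ = 180° (backscattering).

Initial photon: E₀ = 263.5 keV → λ₀ = 4.7053 pm

Maximum Compton shift (at 180°):
Δλ_max = 2λ_C = 2 × 2.4263 = 4.8526 pm

Final wavelength:
λ' = 4.7053 + 4.8526 = 9.5579 pm

Minimum photon energy (maximum energy to electron):
E'_min = hc/λ' = 129.7190 keV

Maximum electron kinetic energy:
K_max = E₀ - E'_min = 263.5000 - 129.7190 = 133.7810 keV

(Intermediate values are shown rounded; full precision is carried through to the final answer.)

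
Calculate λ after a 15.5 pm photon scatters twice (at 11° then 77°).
17.4251 pm

Apply Compton shift twice:

First scattering at θ₁ = 11°:
Δλ₁ = λ_C(1 - cos(11°))
Δλ₁ = 2.4263 × 0.0184
Δλ₁ = 0.0446 pm

After first scattering:
λ₁ = 15.5 + 0.0446 = 15.5446 pm

Second scattering at θ₂ = 77°:
Δλ₂ = λ_C(1 - cos(77°))
Δλ₂ = 2.4263 × 0.7750
Δλ₂ = 1.8805 pm

Final wavelength:
λ₂ = 15.5446 + 1.8805 = 17.4251 pm

Total shift: Δλ_total = 0.0446 + 1.8805 = 1.9251 pm

(Intermediate values are shown rounded; full precision is carried through to the final answer.)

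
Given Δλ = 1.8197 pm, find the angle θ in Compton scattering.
75.52°

From the Compton formula Δλ = λ_C(1 - cos θ), we can solve for θ:

cos θ = 1 - Δλ/λ_C

Given:
- Δλ = 1.8197 pm
- λ_C = h/(m_e·c) ≈ 2.42631024 pm

cos θ = 1 - 1.8197/2.42631024
cos θ = 1 - 0.749987
cos θ = 0.250013

θ = arccos(0.250013)
θ = 75.52°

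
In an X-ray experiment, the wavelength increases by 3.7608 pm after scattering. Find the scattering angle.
123.37°

From the Compton formula Δλ = λ_C(1 - cos θ), we can solve for θ:

cos θ = 1 - Δλ/λ_C

Given:
- Δλ = 3.7608 pm
- λ_C = h/(m_e·c) ≈ 2.42631024 pm

cos θ = 1 - 3.7608/2.42631024
cos θ = 1 - 1.550008
cos θ = -0.550008

θ = arccos(-0.550008)
θ = 123.37°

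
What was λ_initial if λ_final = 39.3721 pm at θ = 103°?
36.4000 pm

From λ' = λ + Δλ, we have λ = λ' - Δλ

First calculate the Compton shift:
Δλ = λ_C(1 - cos θ)
Δλ = 2.4263 × (1 - cos(103°))
Δλ = 2.4263 × 1.2250
Δλ = 2.9721 pm

Initial wavelength:
λ = λ' - Δλ
λ = 39.3721 - 2.9721
λ = 36.4000 pm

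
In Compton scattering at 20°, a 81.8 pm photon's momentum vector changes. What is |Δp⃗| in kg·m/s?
2.8107e-24 kg·m/s

Photon momentum magnitude is p = h/λ.

Initial momentum:
p₀ = h/λ = 6.6261e-34/8.1800e-11 = 8.1003e-24 kg·m/s

After scattering:
λ' = λ + Δλ = 81.8 + 0.1463 = 81.9463 pm
p' = h/λ' = 6.6261e-34/8.1946e-11 = 8.0859e-24 kg·m/s

Momentum is a vector; the scattered photon's direction makes angle θ = 20° with the incident direction. The magnitude of the vector change Δp⃗ = p⃗₀ − p⃗' is found from the law of cosines:
|Δp⃗|² = p₀² + p'² − 2p₀p'cos θ
|Δp⃗|² = (8.1003e-24)² + (8.0859e-24)² − 2·8.1003e-24·8.0859e-24·cos(20°)
|Δp⃗| = 2.8107e-24 kg·m/s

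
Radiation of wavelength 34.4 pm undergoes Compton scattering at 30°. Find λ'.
34.7251 pm

Using the Compton formula: λ' = λ + λ_C(1 − cos θ)

For θ = 30°, cos θ = √3/2 (exact) ≈ 0.8660, so:
1 − cos 30° = 1 − (√3/2) ≈ 0.1340

Δλ = λ_C × 0.1340 = 2.4263 × 0.1340 = 0.3251 pm

λ' = 34.4 + 0.3251 = 34.7251 pm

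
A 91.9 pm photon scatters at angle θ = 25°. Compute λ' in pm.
92.1273 pm

Using the Compton scattering formula:
λ' = λ + Δλ = λ + λ_C(1 - cos θ)

Given:
- Initial wavelength λ = 91.9 pm
- Scattering angle θ = 25°
- Compton wavelength λ_C ≈ 2.4263 pm

Calculate the shift:
Δλ = 2.4263 × (1 - cos(25°))
Δλ = 2.4263 × 0.0937
Δλ = 0.2273 pm

Final wavelength:
λ' = 91.9 + 0.2273 = 92.1273 pm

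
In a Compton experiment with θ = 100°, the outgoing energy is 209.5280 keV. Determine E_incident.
403.9001 keV

Convert final energy to wavelength (hc ≈ 1239.842 keV·pm):
λ' = hc/E' = 1239.842 / 209.5280 = 5.9173 pm

Calculate the Compton shift:
Δλ = λ_C(1 - cos(100°))
Δλ = 2.4263 × (1 - cos(100°))
Δλ = 2.8476 pm

Initial wavelength:
λ = λ' - Δλ = 5.9173 - 2.8476 = 3.0697 pm

Initial energy:
E = hc/λ = 1239.842 / 3.0697 = 403.9001 keV

(Intermediate values are shown rounded; full precision is carried through to the final answer.)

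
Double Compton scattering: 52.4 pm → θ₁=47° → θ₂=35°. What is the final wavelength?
53.6104 pm

Apply Compton shift twice:

First scattering at θ₁ = 47°:
Δλ₁ = λ_C(1 - cos(47°))
Δλ₁ = 2.4263 × 0.3180
Δλ₁ = 0.7716 pm

After first scattering:
λ₁ = 52.4 + 0.7716 = 53.1716 pm

Second scattering at θ₂ = 35°:
Δλ₂ = λ_C(1 - cos(35°))
Δλ₂ = 2.4263 × 0.1808
Δλ₂ = 0.4388 pm

Final wavelength:
λ₂ = 53.1716 + 0.4388 = 53.6104 pm

Total shift: Δλ_total = 0.7716 + 0.4388 = 1.2104 pm

(Intermediate values are shown rounded; full precision is carried through to the final answer.)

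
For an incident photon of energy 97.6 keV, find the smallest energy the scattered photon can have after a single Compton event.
70.6224 keV (at θ = 180°)

The scattered photon has minimum energy when its wavelength is maximum, i.e., when the Compton shift Δλ = λ_C(1 − cos θ) is maximum. This occurs at θ = 180° (backscattering), giving Δλ_max = 2λ_C = 4.8526 pm.

Initial wavelength: λ₀ = hc/E₀ = 12.7033 pm
Maximum final wavelength: λ'_max = λ₀ + 2λ_C = 12.7033 + 4.8526 = 17.5559 pm
Minimum final energy: E'_min = hc/λ'_max = 70.6224 keV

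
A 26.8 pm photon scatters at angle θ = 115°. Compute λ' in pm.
30.2517 pm

Using the Compton scattering formula:
λ' = λ + Δλ = λ + λ_C(1 - cos θ)

Given:
- Initial wavelength λ = 26.8 pm
- Scattering angle θ = 115°
- Compton wavelength λ_C ≈ 2.4263 pm

Calculate the shift:
Δλ = 2.4263 × (1 - cos(115°))
Δλ = 2.4263 × 1.4226
Δλ = 3.4517 pm

Final wavelength:
λ' = 26.8 + 3.4517 = 30.2517 pm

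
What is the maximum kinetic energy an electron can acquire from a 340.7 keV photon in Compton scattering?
194.6940 keV

Maximum energy transfer occurs at θ = 180° (backscattering).

Initial photon: E₀ = 340.7 keV → λ₀ = 3.6391 pm

Maximum Compton shift (at 180°):
Δλ_max = 2λ_C = 2 × 2.4263 = 4.8526 pm

Final wavelength:
λ' = 3.6391 + 4.8526 = 8.4917 pm

Minimum photon energy (maximum energy to electron):
E'_min = hc/λ' = 146.0060 keV

Maximum electron kinetic energy:
K_max = E₀ - E'_min = 340.7000 - 146.0060 = 194.6940 keV

(Intermediate values are shown rounded; full precision is carried through to the final answer.)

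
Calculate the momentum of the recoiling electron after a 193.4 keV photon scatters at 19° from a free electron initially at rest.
3.3836e-23 kg·m/s

The electron is initially at rest, so by conservation of momentum:
p⃗_e = p⃗₀ − p⃗'  (incident photon momentum minus scattered photon momentum)

Photon momentum magnitudes (p = h/λ = E/c):
λ₀ = hc/E₀ = 6.4108 pm → p₀ = h/λ₀ = 1.0336e-22 kg·m/s
Δλ = λ_C(1 − cos 19°) = 0.1322 pm
λ' = 6.5430 pm → p' = h/λ' = 1.0127e-22 kg·m/s

The scattered photon makes angle θ = 19° with the incident direction, so by the law of cosines:
|p⃗_e|² = p₀² + p'² − 2p₀p'cos θ
|p⃗_e|² = (1.0336e-22)² + (1.0127e-22)² − 2·1.0336e-22·1.0127e-22·cos(19°)
|p⃗_e| = 3.3836e-23 kg·m/s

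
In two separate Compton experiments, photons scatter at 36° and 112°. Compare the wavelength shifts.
112° produces the larger shift by a factor of 7.198

Calculate both shifts using Δλ = λ_C(1 - cos θ):

For θ₁ = 36°:
Δλ₁ = 2.4263 × (1 - cos(36°))
Δλ₁ = 2.4263 × 0.1910
Δλ₁ = 0.4634 pm

For θ₂ = 112°:
Δλ₂ = 2.4263 × (1 - cos(112°))
Δλ₂ = 2.4263 × 1.3746
Δλ₂ = 3.3352 pm

The 112° angle produces the larger shift.
Ratio: 3.3352/0.4634 = 7.198

(Intermediate values are shown rounded; full precision is carried through to the final answer.)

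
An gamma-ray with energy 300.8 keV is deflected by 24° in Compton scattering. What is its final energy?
286.2332 keV

First convert energy to wavelength:
λ = hc/E, with hc ≈ 1239.842 keV·pm (i.e. 1239.842 eV·nm)

For E = 300.8 keV = 300800 eV:
λ = 1239.842 keV·pm / 300.8 keV
λ = 4.1218 pm

Calculate the Compton shift:
Δλ = λ_C(1 - cos(24°)) = 2.4263 × 0.0865
Δλ = 0.2098 pm

Final wavelength:
λ' = 4.1218 + 0.2098 = 4.3316 pm

Final energy:
E' = hc/λ' = 1239.842 / 4.3316 = 286.2332 keV

(Intermediate values are shown rounded; full precision is carried through to the final answer.)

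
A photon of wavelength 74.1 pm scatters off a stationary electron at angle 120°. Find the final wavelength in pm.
77.7395 pm

Using the Compton scattering formula:
λ' = λ + Δλ = λ + λ_C(1 - cos θ)

Given:
- Initial wavelength λ = 74.1 pm
- Scattering angle θ = 120°
- Compton wavelength λ_C ≈ 2.4263 pm

Calculate the shift:
Δλ = 2.4263 × (1 - cos(120°))
Δλ = 2.4263 × 1.5000
Δλ = 3.6395 pm

Final wavelength:
λ' = 74.1 + 3.6395 = 77.7395 pm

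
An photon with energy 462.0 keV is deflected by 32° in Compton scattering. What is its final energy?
406.1962 keV

First convert energy to wavelength:
λ = hc/E, with hc ≈ 1239.842 keV·pm (i.e. 1239.842 eV·nm)

For E = 462.0 keV = 462000 eV:
λ = 1239.842 keV·pm / 462.0 keV
λ = 2.6836 pm

Calculate the Compton shift:
Δλ = λ_C(1 - cos(32°)) = 2.4263 × 0.1520
Δλ = 0.3687 pm

Final wavelength:
λ' = 2.6836 + 0.3687 = 3.0523 pm

Final energy:
E' = hc/λ' = 1239.842 / 3.0523 = 406.1962 keV

(Intermediate values are shown rounded; full precision is carried through to the final answer.)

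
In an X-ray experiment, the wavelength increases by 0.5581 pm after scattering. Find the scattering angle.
39.65°

From the Compton formula Δλ = λ_C(1 - cos θ), we can solve for θ:

cos θ = 1 - Δλ/λ_C

Given:
- Δλ = 0.5581 pm
- λ_C = h/(m_e·c) ≈ 2.42631024 pm

cos θ = 1 - 0.5581/2.42631024
cos θ = 1 - 0.230020
cos θ = 0.769980

θ = arccos(0.769980)
θ = 39.65°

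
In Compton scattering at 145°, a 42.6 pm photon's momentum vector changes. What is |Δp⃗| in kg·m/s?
2.8279e-23 kg·m/s

Photon momentum magnitude is p = h/λ.

Initial momentum:
p₀ = h/λ = 6.6261e-34/4.2600e-11 = 1.5554e-23 kg·m/s

After scattering:
λ' = λ + Δλ = 42.6 + 4.4138 = 47.0138 pm
p' = h/λ' = 6.6261e-34/4.7014e-11 = 1.4094e-23 kg·m/s

Momentum is a vector; the scattered photon's direction makes angle θ = 145° with the incident direction. The magnitude of the vector change Δp⃗ = p⃗₀ − p⃗' is found from the law of cosines:
|Δp⃗|² = p₀² + p'² − 2p₀p'cos θ
|Δp⃗|² = (1.5554e-23)² + (1.4094e-23)² − 2·1.5554e-23·1.4094e-23·cos(145°)
|Δp⃗| = 2.8279e-23 kg·m/s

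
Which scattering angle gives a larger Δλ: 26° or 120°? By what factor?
120° produces the larger shift by a factor of 14.821

Calculate both shifts using Δλ = λ_C(1 - cos θ):

For θ₁ = 26°:
Δλ₁ = 2.4263 × (1 - cos(26°))
Δλ₁ = 2.4263 × 0.1012
Δλ₁ = 0.2456 pm

For θ₂ = 120°:
Δλ₂ = 2.4263 × (1 - cos(120°))
Δλ₂ = 2.4263 × 1.5000
Δλ₂ = 3.6395 pm

The 120° angle produces the larger shift.
Ratio: 3.6395/0.2456 = 14.821

(Intermediate values are shown rounded; full precision is carried through to the final answer.)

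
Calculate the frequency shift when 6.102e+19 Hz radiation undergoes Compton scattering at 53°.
1.003e+19 Hz (decrease)

Convert frequency to wavelength (c = 299792458 m/s):
λ₀ = c/f₀ = 299792458/6.102e+19 = 4.9130196e-12 m = 4.9130 pm

Calculate Compton shift:
Δλ = λ_C(1 - cos(53°)) = 0.9661 pm

Final wavelength:
λ' = λ₀ + Δλ = 4.9130 + 0.9661 = 5.8791 pm

Final frequency:
f' = c/λ' = 299792458/5.8791399e-12 = 5.0992571e+19 Hz

Frequency shift (decrease):
Δf = f₀ - f' = 6.102e+19 - 5.0992571e+19 = 1.003e+19 Hz

(Intermediate values are shown rounded; full precision is carried through to the final answer.)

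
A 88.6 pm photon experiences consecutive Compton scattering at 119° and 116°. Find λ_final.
95.6925 pm

Apply Compton shift twice:

First scattering at θ₁ = 119°:
Δλ₁ = λ_C(1 - cos(119°))
Δλ₁ = 2.4263 × 1.4848
Δλ₁ = 3.6026 pm

After first scattering:
λ₁ = 88.6 + 3.6026 = 92.2026 pm

Second scattering at θ₂ = 116°:
Δλ₂ = λ_C(1 - cos(116°))
Δλ₂ = 2.4263 × 1.4384
Δλ₂ = 3.4899 pm

Final wavelength:
λ₂ = 92.2026 + 3.4899 = 95.6925 pm

Total shift: Δλ_total = 3.6026 + 3.4899 = 7.0925 pm

(Intermediate values are shown rounded; full precision is carried through to the final answer.)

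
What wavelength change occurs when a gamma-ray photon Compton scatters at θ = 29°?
0.3042 pm

Using the Compton scattering formula:
Δλ = λ_C(1 - cos θ)

where λ_C = h/(m_e·c) ≈ 2.4263 pm is the Compton wavelength of an electron.

For θ = 29°:
cos(29°) = 0.8746
1 - cos(29°) = 0.1254

Δλ = 2.4263 × 0.1254
Δλ = 0.3042 pm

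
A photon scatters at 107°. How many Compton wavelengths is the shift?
1.2924 λ_C

The Compton shift formula is:
Δλ = λ_C(1 - cos θ)

Dividing both sides by λ_C:
Δλ/λ_C = 1 - cos θ

For θ = 107°:
Δλ/λ_C = 1 - cos(107°)
Δλ/λ_C = 1 - -0.2924
Δλ/λ_C = 1.2924

This means the shift is 1.2924 × λ_C = 3.1357 pm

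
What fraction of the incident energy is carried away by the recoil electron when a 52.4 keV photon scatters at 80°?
0.0781 (or 7.81%)

Calculate initial and final photon energies:

Initial: E₀ = 52.4 keV → λ₀ = 23.6611 pm
Compton shift: Δλ = 2.0050 pm
Final wavelength: λ' = 25.6661 pm
Final energy: E' = 48.3066 keV

Fractional energy loss:
(E₀ - E')/E₀ = (52.4000 - 48.3066)/52.4000
= 4.0934/52.4000
= 0.0781
= 7.81%

(Intermediate values are shown rounded; full precision is carried through to the final answer.)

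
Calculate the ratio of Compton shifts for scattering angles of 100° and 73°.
100° produces the larger shift by a factor of 1.659

Calculate both shifts using Δλ = λ_C(1 - cos θ):

For θ₁ = 73°:
Δλ₁ = 2.4263 × (1 - cos(73°))
Δλ₁ = 2.4263 × 0.7076
Δλ₁ = 1.7169 pm

For θ₂ = 100°:
Δλ₂ = 2.4263 × (1 - cos(100°))
Δλ₂ = 2.4263 × 1.1736
Δλ₂ = 2.8476 pm

The 100° angle produces the larger shift.
Ratio: 2.8476/1.7169 = 1.659

(Intermediate values are shown rounded; full precision is carried through to the final answer.)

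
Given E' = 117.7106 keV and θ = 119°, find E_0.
178.9001 keV

Convert final energy to wavelength (hc ≈ 1239.842 keV·pm):
λ' = hc/E' = 1239.842 / 117.7106 = 10.5330 pm

Calculate the Compton shift:
Δλ = λ_C(1 - cos(119°))
Δλ = 2.4263 × (1 - cos(119°))
Δλ = 3.6026 pm

Initial wavelength:
λ = λ' - Δλ = 10.5330 - 3.6026 = 6.9304 pm

Initial energy:
E = hc/λ = 1239.842 / 6.9304 = 178.9001 keV

(Intermediate values are shown rounded; full precision is carried through to the final answer.)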